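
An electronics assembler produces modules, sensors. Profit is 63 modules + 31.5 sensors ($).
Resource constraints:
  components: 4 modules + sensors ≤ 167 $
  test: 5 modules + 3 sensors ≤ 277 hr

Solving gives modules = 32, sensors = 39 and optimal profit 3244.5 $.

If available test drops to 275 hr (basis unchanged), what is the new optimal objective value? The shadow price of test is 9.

Δb = -2, so new z* = 3244.5 + (9)·(-2) = 3244.5 − 18 = 3226.5.

3226.5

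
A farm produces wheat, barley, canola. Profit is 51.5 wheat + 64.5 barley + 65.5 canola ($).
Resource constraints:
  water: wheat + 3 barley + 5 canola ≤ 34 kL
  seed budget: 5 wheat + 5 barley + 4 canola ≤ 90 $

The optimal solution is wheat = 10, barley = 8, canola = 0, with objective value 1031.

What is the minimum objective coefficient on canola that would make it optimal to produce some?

68.5

At the optimum: water uses 34 of 34 (binding); seed budget uses 90 of 90 (binding).
From A_Bᵀ y = c: 1·y_water + 5·y_seed budget = 51.5; 3·y_water + 5·y_seed budget = 64.5.
This yields shadow prices y_water = 6.5, y_seed budget = 9.
canola enters the basis when its profit ≥ yᵀa₃ = 6.5·5 + 9·4 = 68.5.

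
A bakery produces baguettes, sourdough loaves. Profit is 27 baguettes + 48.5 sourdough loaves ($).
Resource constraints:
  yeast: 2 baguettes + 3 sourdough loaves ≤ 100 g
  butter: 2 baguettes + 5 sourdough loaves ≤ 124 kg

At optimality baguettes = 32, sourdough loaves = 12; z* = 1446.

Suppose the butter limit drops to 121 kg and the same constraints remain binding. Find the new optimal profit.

1434

Check each constraint at x*: yeast 100/100 (tight); butter 124/124 (tight).
Dual feasibility on the basic columns requires 2·y_yeast + 2·y_butter = 27, 3·y_yeast + 5·y_butter = 48.5.
Solving: y_yeast = 9.5, y_butter = 4.
Δz = y_butter·Δb = 4 × (-3) = -12, so new z* = 1446 − 12 = 1434.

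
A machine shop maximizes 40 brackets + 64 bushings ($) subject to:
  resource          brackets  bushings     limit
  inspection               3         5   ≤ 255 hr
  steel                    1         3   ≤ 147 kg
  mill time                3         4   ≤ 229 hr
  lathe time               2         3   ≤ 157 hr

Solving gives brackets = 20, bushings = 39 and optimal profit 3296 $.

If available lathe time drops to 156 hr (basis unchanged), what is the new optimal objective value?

3288

Check each constraint at x*: inspection 255/255 (tight); steel 137/147 (slack 10); mill time 216/229 (slack 13); lathe time 157/157 (tight).
Since steel, mill time are not tight, their duals are 0.
From A_Bᵀ y = c: 3·y_inspection + 2·y_lathe time = 40; 5·y_inspection + 3·y_lathe time = 64.
Solving: y_inspection = 8, y_lathe time = 8.
Δz = y_lathe time·Δb = 8 × (-1) = -8, so new z* = 3296 − 8 = 3288.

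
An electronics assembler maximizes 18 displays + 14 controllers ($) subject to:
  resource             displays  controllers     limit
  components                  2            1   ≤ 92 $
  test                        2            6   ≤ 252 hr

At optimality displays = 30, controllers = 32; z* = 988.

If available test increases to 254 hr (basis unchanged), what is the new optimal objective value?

Check each constraint at x*: components 92/92 (tight); test 252/252 (tight).
The binding rows give the dual system: 2·y_components + 2·y_test = 18 and 1·y_components + 6·y_test = 14.
This yields shadow prices y_components = 8, y_test = 1.
Δz = y_test·Δb = 1 × (2) = 2, so new z* = 988 + 2 = 990.

990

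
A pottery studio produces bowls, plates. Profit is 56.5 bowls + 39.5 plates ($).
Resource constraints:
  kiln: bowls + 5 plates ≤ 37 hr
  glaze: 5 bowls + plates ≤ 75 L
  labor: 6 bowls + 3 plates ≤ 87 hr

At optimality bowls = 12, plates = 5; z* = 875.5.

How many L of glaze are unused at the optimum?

10

glaze used = 5·12 + 1·5 = 65; slack = 75 − 65 = 10.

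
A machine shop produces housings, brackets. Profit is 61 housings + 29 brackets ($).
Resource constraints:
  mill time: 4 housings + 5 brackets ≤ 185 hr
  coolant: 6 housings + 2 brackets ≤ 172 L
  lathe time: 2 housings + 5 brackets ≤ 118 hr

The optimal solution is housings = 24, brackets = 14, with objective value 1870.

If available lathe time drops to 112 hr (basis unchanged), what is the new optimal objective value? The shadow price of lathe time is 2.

1858

Δb = -6, so new z* = 1870 + (2)·(-6) = 1870 − 12 = 1858.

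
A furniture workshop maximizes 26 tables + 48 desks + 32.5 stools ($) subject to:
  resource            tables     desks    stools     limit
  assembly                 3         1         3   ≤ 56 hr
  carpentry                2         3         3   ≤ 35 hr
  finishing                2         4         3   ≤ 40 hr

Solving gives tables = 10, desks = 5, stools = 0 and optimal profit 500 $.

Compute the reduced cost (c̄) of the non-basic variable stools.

-6.5

Binding: carpentry and finishing. Non-binding: assembly (21 unused).
Slack constraints have shadow price 0 (complementary slackness).
Dual feasibility on the basic columns requires 2·y_carpentry + 2·y_finishing = 26, 3·y_carpentry + 4·y_finishing = 48.
Solving: y_carpentry = 4, y_finishing = 9.
Reduced cost of stools: c₃ − yᵀa₃ = 32.5 − (4·3 + 9·3) = 32.5 − 39 = -6.5.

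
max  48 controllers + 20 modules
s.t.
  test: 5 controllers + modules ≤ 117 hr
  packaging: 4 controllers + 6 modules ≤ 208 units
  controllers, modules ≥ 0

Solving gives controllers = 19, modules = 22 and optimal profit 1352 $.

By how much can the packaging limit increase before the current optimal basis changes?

494

Binding constraints: test, packaging. The basis is B = [[5,1],[4,6]] with det 26.
Per unit increase in packaging, x* moves by d = (-0.0385, 0.1923).
The basis stays optimal until controllers reaches 0; allowable increase = 494 units.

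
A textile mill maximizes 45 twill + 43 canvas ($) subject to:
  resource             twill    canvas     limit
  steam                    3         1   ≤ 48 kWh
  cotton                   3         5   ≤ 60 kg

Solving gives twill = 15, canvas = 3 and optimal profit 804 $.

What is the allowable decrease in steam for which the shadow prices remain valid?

Binding constraints: steam, cotton. The basis is B = [[3,1],[3,5]] with det 12.
Per unit decrease in steam, x* moves by d = (-0.4167, 0.25).
The basis stays optimal until twill reaches 0; allowable decrease = 36 kWh.

36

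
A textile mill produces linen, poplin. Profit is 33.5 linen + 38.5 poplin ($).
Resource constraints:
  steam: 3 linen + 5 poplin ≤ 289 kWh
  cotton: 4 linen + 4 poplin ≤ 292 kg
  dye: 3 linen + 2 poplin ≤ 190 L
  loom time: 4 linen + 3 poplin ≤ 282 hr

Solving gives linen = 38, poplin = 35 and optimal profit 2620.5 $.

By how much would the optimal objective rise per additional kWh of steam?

At the optimum: steam uses 289 of 289 (binding); cotton uses 292 of 292 (binding); dye uses 184 of 190 (slack = 6); loom time uses 257 of 282 (slack = 25).
By complementary slackness, y = 0 for the non-binding constraints.
Dual feasibility on the basic columns requires 3·y_steam + 4·y_cotton = 33.5, 5·y_steam + 4·y_cotton = 38.5.
→ y_steam = 2.5 and y_cotton = 6.5.
Shadow price of steam = 2.5.

2.5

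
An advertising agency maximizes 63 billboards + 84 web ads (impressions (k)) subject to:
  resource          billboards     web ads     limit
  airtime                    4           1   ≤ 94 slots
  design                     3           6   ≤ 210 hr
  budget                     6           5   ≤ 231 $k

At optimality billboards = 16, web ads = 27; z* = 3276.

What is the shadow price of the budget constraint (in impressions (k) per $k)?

Check each constraint at x*: airtime 91/94 (slack 3); design 210/210 (tight); budget 231/231 (tight).
By complementary slackness, y = 0 for the non-binding constraint.
From A_Bᵀ y = c: 3·y_design + 6·y_budget = 63; 6·y_design + 5·y_budget = 84.
This yields shadow prices y_design = 9, y_budget = 6.
Shadow price of budget = 6.

6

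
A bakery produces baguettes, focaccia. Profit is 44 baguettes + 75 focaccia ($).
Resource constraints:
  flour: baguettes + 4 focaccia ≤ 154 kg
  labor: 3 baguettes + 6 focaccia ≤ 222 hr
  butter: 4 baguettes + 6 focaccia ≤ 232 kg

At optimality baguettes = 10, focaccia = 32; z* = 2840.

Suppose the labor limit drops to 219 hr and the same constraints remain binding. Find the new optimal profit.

2822

Binding: labor and butter. Non-binding: flour (16 unused).
Since flour is not tight, its dual is 0.
The binding rows give the dual system: 3·y_labor + 4·y_butter = 44 and 6·y_labor + 6·y_butter = 75.
Solving: y_labor = 6, y_butter = 6.5.
Δz = y_labor·Δb = 6 × (-3) = -18, so new z* = 2840 − 18 = 2822.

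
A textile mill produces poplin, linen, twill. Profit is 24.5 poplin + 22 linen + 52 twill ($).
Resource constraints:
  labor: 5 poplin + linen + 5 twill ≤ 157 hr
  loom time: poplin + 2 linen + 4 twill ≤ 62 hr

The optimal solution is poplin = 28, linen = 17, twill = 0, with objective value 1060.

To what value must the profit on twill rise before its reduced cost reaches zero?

Check each constraint at x*: labor 157/157 (tight); loom time 62/62 (tight).
Dual feasibility on the basic columns requires 5·y_labor + 1·y_loom time = 24.5, 1·y_labor + 2·y_loom time = 22.
This yields shadow prices y_labor = 3, y_loom time = 9.5.
twill enters the basis when its profit ≥ yᵀa₃ = 3·5 + 9.5·4 = 53.

53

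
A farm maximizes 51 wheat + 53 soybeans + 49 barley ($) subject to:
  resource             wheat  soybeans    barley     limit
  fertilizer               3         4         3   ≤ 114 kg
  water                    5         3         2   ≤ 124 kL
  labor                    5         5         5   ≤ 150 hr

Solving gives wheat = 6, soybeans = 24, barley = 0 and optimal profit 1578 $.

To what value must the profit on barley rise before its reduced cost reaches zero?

At the optimum: fertilizer uses 114 of 114 (binding); water uses 102 of 124 (slack = 22); labor uses 150 of 150 (binding).
Slack constraints have shadow price 0 (complementary slackness).
Dual feasibility on the basic columns requires 3·y_fertilizer + 5·y_labor = 51, 4·y_fertilizer + 5·y_labor = 53.
→ y_fertilizer = 2 and y_labor = 9.
barley enters the basis when its profit ≥ yᵀa₃ = 2·3 + 9·5 = 51.

51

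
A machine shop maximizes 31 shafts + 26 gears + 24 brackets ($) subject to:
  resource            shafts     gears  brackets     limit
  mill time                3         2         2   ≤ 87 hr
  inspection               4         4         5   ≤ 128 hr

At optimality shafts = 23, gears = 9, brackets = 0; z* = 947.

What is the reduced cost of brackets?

At the optimum: mill time uses 87 of 87 (binding); inspection uses 128 of 128 (binding).
The binding rows give the dual system: 3·y_mill time + 4·y_inspection = 31 and 2·y_mill time + 4·y_inspection = 26.
→ y_mill time = 5 and y_inspection = 4.
Reduced cost of brackets: c₃ − yᵀa₃ = 24 − (5·2 + 4·5) = 24 − 30 = -6.

-6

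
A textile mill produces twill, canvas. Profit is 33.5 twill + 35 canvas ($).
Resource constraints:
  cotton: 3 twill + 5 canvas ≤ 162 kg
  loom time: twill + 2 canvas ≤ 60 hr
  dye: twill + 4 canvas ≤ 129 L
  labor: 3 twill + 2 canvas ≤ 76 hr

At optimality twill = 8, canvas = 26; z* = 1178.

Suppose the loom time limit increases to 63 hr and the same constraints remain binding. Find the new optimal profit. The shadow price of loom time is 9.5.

Δb = 3, so new z* = 1178 + (9.5)·(3) = 1178 + 28.5 = 1206.5.

1206.5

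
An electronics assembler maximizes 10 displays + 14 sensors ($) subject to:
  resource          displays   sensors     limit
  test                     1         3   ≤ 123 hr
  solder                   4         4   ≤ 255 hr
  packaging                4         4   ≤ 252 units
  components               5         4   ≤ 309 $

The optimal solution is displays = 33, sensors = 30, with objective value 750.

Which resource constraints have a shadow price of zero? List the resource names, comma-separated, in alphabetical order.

components, solder

test: 123/123 (binding)
solder: 252/255 (slack 3)
packaging: 252/252 (binding)
components: 285/309 (slack 24)
By complementary slackness, a constraint with positive slack has shadow price 0 → components, solder.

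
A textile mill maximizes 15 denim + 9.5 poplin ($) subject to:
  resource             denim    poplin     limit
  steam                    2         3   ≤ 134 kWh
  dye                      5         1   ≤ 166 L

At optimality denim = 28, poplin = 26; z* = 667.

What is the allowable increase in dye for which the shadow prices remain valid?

Binding constraints: steam, dye. The basis is B = [[2,3],[5,1]] with det -13.
Per unit increase in dye, x* moves by d = (0.2308, -0.1538).
The basis stays optimal until poplin reaches 0; allowable increase = 169 L.

169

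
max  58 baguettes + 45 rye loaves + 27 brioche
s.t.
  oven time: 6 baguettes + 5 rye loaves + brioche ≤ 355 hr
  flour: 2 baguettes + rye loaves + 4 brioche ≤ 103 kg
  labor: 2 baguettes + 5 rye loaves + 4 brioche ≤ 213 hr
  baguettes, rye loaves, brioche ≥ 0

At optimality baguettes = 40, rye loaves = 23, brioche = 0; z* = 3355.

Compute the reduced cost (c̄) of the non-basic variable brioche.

-1

Check each constraint at x*: oven time 355/355 (tight); flour 103/103 (tight); labor 195/213 (slack 18).
Since labor is not tight, its dual is 0.
Dual feasibility on the basic columns requires 6·y_oven time + 2·y_flour = 58, 5·y_oven time + 1·y_flour = 45.
This yields shadow prices y_oven time = 8, y_flour = 5.
Reduced cost of brioche: c₃ − yᵀa₃ = 27 − (8·1 + 5·4) = 27 − 28 = -1.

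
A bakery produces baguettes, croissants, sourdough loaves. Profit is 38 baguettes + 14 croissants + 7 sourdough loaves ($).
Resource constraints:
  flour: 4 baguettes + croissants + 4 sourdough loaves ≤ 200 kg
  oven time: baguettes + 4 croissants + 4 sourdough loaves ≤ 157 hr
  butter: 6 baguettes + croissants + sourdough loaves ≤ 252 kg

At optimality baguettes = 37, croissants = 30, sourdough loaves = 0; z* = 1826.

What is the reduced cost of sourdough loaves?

-7

Check each constraint at x*: flour 178/200 (slack 22); oven time 157/157 (tight); butter 252/252 (tight).
Since flour is not tight, its dual is 0.
From A_Bᵀ y = c: 1·y_oven time + 6·y_butter = 38; 4·y_oven time + 1·y_butter = 14.
This yields shadow prices y_oven time = 2, y_butter = 6.
Reduced cost of sourdough loaves: c₃ − yᵀa₃ = 7 − (2·4 + 6·1) = 7 − 14 = -7.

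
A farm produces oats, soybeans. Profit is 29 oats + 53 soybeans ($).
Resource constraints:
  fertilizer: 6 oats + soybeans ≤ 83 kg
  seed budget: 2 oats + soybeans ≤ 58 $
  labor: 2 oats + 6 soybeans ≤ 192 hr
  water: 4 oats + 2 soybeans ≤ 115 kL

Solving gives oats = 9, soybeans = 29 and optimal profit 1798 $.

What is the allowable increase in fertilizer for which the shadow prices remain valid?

35.7

Binding constraints: fertilizer, labor. The basis is B = [[6,1],[2,6]] with det 34.
Per unit increase in fertilizer, x* moves by d = (0.1765, -0.0588).
The basis stays optimal until water becomes binding; allowable increase = 35.7 kg.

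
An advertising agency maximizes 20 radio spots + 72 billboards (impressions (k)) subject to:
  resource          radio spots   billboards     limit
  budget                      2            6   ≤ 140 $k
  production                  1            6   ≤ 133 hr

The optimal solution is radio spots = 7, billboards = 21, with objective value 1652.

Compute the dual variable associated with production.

4

Both budget and production are binding at x*.
From A_Bᵀ y = c: 2·y_budget + 1·y_production = 20; 6·y_budget + 6·y_production = 72.
This yields shadow prices y_budget = 8, y_production = 4.
Shadow price of production = 4.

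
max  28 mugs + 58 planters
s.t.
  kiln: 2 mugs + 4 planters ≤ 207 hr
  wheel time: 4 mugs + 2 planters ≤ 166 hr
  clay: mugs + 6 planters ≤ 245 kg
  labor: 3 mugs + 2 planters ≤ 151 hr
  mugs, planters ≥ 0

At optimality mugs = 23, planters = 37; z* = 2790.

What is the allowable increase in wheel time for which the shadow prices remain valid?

11

Binding constraints: wheel time, clay. The basis is B = [[4,2],[1,6]] with det 22.
Per unit increase in wheel time, x* moves by d = (0.2727, -0.0455).
The basis stays optimal until labor becomes binding; allowable increase = 11 hr.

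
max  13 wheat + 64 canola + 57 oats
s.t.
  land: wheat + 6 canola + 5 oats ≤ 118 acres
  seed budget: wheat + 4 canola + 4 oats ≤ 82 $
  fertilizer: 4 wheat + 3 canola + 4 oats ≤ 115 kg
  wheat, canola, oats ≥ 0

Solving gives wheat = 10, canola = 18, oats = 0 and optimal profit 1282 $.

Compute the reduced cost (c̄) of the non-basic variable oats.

Check each constraint at x*: land 118/118 (tight); seed budget 82/82 (tight); fertilizer 94/115 (slack 21).
Since fertilizer is not tight, its dual is 0.
From A_Bᵀ y = c: 1·y_land + 1·y_seed budget = 13; 6·y_land + 4·y_seed budget = 64.
Solving: y_land = 6, y_seed budget = 7.
Reduced cost of oats: c₃ − yᵀa₃ = 57 − (6·5 + 7·4) = 57 − 58 = -1.

-1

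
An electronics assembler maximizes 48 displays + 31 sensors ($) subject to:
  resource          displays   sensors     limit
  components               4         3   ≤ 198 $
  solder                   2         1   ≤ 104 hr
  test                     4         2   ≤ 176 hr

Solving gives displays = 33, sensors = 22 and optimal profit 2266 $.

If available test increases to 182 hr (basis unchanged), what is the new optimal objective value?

Check each constraint at x*: components 198/198 (tight); solder 88/104 (slack 16); test 176/176 (tight).
By complementary slackness, y = 0 for the non-binding constraint.
From A_Bᵀ y = c: 4·y_components + 4·y_test = 48; 3·y_components + 2·y_test = 31.
→ y_components = 7 and y_test = 5.
Δz = y_test·Δb = 5 × (6) = 30, so new z* = 2266 + 30 = 2296.

2296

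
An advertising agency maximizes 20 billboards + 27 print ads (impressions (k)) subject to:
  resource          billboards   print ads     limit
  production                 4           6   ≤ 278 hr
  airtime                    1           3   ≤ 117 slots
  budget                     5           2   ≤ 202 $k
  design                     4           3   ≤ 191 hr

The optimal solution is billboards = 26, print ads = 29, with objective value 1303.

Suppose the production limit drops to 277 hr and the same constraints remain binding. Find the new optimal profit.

1299

Check each constraint at x*: production 278/278 (tight); airtime 113/117 (slack 4); budget 188/202 (slack 14); design 191/191 (tight).
By complementary slackness, y = 0 for the non-binding constraints.
Dual feasibility on the basic columns requires 4·y_production + 4·y_design = 20, 6·y_production + 3·y_design = 27.
This yields shadow prices y_production = 4, y_design = 1.
Δz = y_production·Δb = 4 × (-1) = -4, so new z* = 1303 − 4 = 1299.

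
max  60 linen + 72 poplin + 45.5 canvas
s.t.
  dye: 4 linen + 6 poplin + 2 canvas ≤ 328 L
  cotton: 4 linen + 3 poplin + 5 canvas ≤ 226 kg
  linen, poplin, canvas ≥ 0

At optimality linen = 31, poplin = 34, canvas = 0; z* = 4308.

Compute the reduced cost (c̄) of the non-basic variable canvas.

-2.5

Both dye and cotton are binding at x*.
The binding rows give the dual system: 4·y_dye + 4·y_cotton = 60 and 6·y_dye + 3·y_cotton = 72.
→ y_dye = 9 and y_cotton = 6.
Reduced cost of canvas: c₃ − yᵀa₃ = 45.5 − (9·2 + 6·5) = 45.5 − 48 = -2.5.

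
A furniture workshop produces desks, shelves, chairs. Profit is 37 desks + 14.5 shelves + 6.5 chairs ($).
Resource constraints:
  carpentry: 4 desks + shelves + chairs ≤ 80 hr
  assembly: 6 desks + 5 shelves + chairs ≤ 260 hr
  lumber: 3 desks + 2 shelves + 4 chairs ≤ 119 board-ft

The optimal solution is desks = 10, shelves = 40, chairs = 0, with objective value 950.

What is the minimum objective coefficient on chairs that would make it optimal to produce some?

8.5

Check each constraint at x*: carpentry 80/80 (tight); assembly 260/260 (tight); lumber 110/119 (slack 9).
Since lumber is not tight, its dual is 0.
Dual feasibility on the basic columns requires 4·y_carpentry + 6·y_assembly = 37, 1·y_carpentry + 5·y_assembly = 14.5.
Solving: y_carpentry = 7, y_assembly = 1.5.
chairs enters the basis when its profit ≥ yᵀa₃ = 7·1 + 1.5·1 = 8.5.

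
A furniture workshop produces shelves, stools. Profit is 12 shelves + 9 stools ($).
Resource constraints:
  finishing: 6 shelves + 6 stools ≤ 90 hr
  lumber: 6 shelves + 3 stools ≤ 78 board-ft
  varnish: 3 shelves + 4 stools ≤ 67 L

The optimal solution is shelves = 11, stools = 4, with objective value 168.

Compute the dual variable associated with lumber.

1

Binding: finishing and lumber. Non-binding: varnish (18 unused).
Slack constraints have shadow price 0 (complementary slackness).
From A_Bᵀ y = c: 6·y_finishing + 6·y_lumber = 12; 6·y_finishing + 3·y_lumber = 9.
This yields shadow prices y_finishing = 1, y_lumber = 1.
Shadow price of lumber = 1.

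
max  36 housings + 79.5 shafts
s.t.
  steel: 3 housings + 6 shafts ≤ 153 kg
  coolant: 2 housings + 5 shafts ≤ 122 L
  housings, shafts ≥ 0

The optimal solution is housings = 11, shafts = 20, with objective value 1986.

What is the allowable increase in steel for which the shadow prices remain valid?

Binding constraints: steel, coolant. The basis is B = [[3,6],[2,5]] with det 3.
Per unit increase in steel, x* moves by d = (1.6667, -0.6667).
The basis stays optimal until shafts reaches 0; allowable increase = 30 kg.

30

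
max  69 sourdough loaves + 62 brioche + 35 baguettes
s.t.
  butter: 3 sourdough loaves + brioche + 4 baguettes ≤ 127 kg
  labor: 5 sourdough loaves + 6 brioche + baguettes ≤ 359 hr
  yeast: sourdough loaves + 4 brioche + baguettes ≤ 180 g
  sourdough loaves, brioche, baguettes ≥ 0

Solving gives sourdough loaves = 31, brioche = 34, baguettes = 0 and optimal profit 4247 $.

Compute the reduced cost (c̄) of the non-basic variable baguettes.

-6

Binding: butter and labor. Non-binding: yeast (13 unused).
Since yeast is not tight, its dual is 0.
The binding rows give the dual system: 3·y_butter + 5·y_labor = 69 and 1·y_butter + 6·y_labor = 62.
Solving: y_butter = 8, y_labor = 9.
Reduced cost of baguettes: c₃ − yᵀa₃ = 35 − (8·4 + 9·1) = 35 − 41 = -6.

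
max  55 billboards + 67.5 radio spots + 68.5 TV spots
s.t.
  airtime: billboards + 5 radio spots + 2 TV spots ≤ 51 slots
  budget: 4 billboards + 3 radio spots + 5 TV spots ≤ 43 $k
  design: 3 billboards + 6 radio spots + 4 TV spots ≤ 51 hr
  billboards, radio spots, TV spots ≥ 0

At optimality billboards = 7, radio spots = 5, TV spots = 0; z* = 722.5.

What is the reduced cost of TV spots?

-2

Check each constraint at x*: airtime 32/51 (slack 19); budget 43/43 (tight); design 51/51 (tight).
By complementary slackness, y = 0 for the non-binding constraint.
Dual feasibility on the basic columns requires 4·y_budget + 3·y_design = 55, 3·y_budget + 6·y_design = 67.5.
→ y_budget = 8.5 and y_design = 7.
Reduced cost of TV spots: c₃ − yᵀa₃ = 68.5 − (8.5·5 + 7·4) = 68.5 − 70.5 = -2.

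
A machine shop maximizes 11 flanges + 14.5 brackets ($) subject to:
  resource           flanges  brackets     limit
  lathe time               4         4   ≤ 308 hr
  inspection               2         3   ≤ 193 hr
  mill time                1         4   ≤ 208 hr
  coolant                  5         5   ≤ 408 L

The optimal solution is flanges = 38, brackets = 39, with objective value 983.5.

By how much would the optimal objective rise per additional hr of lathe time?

1

Binding: lathe time and inspection. Non-binding: mill time (14 unused), coolant (23 unused).
By complementary slackness, y = 0 for the non-binding constraints.
Dual feasibility on the basic columns requires 4·y_lathe time + 2·y_inspection = 11, 4·y_lathe time + 3·y_inspection = 14.5.
This yields shadow prices y_lathe time = 1, y_inspection = 3.5.
Shadow price of lathe time = 1.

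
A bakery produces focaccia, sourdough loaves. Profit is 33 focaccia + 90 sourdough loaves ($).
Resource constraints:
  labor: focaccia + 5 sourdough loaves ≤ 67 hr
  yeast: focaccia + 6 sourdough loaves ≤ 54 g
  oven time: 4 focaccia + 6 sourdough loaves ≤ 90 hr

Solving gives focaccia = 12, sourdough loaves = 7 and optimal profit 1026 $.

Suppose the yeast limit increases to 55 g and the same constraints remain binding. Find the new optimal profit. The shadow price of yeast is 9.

Δb = 1, so new z* = 1026 + (9)·(1) = 1026 + 9 = 1035.

1035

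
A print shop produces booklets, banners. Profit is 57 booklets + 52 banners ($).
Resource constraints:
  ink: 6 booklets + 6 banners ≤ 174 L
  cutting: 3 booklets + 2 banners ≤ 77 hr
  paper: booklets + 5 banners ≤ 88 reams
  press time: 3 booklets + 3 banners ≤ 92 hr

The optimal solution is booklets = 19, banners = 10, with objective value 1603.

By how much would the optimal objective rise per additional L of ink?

Binding: ink and cutting. Non-binding: paper (19 unused), press time (5 unused).
Slack constraints have shadow price 0 (complementary slackness).
From A_Bᵀ y = c: 6·y_ink + 3·y_cutting = 57; 6·y_ink + 2·y_cutting = 52.
→ y_ink = 7 and y_cutting = 5.
Shadow price of ink = 7.

7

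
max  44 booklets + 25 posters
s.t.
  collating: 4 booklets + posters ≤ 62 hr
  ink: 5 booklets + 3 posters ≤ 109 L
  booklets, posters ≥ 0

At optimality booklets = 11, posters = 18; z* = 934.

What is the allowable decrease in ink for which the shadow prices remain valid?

Binding constraints: collating, ink. The basis is B = [[4,1],[5,3]] with det 7.
Per unit decrease in ink, x* moves by d = (0.1429, -0.5714).
The basis stays optimal until posters reaches 0; allowable decrease = 31.5 L.

31.5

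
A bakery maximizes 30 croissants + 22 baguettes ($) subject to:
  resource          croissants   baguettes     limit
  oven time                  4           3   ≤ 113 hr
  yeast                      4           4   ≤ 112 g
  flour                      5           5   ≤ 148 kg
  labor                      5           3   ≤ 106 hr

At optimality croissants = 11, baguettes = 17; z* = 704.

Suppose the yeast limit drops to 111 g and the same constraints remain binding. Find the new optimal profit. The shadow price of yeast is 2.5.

Δb = -1, so new z* = 704 + (2.5)·(-1) = 704 − 2.5 = 701.5.

701.5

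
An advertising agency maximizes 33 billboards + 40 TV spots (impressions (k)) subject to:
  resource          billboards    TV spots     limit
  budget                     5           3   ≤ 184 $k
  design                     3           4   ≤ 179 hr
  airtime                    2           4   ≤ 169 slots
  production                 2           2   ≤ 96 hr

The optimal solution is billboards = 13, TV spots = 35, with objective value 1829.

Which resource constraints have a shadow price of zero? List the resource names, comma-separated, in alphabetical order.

budget: 170/184 (slack 14)
design: 179/179 (binding)
airtime: 166/169 (slack 3)
production: 96/96 (binding)
By complementary slackness, a constraint with positive slack has shadow price 0 → airtime, budget.

airtime, budget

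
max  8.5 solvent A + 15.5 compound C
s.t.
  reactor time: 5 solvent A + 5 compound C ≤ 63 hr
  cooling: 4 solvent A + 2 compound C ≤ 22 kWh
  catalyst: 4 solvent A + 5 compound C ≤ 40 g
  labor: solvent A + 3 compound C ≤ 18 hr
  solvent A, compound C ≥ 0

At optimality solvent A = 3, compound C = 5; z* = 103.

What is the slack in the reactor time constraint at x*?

reactor time used = 5·3 + 5·5 = 40; slack = 63 − 40 = 23.

23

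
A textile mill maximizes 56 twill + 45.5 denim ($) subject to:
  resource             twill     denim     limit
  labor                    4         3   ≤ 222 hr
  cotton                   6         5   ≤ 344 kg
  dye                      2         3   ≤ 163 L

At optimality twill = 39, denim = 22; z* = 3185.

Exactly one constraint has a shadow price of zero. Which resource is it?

labor: 222/222 (binding)
cotton: 344/344 (binding)
dye: 144/163 (slack 19)
By complementary slackness, a constraint with positive slack has shadow price 0 → dye.

dye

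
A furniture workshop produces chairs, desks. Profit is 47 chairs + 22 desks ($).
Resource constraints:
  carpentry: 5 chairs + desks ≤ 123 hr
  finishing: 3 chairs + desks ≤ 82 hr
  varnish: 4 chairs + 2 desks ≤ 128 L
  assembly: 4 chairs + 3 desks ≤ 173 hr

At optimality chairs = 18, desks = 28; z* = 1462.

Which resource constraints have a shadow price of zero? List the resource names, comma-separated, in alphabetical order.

carpentry: 118/123 (slack 5)
finishing: 82/82 (binding)
varnish: 128/128 (binding)
assembly: 156/173 (slack 17)
By complementary slackness, a constraint with positive slack has shadow price 0 → assembly, carpentry.

assembly, carpentry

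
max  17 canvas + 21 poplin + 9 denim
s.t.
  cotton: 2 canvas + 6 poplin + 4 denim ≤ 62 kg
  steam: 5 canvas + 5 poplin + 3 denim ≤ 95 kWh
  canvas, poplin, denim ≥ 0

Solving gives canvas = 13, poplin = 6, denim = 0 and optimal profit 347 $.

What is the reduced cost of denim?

-4

Both cotton and steam are binding at x*.
Dual feasibility on the basic columns requires 2·y_cotton + 5·y_steam = 17, 6·y_cotton + 5·y_steam = 21.
Solving: y_cotton = 1, y_steam = 3.
Reduced cost of denim: c₃ − yᵀa₃ = 9 − (1·4 + 3·3) = 9 − 13 = -4.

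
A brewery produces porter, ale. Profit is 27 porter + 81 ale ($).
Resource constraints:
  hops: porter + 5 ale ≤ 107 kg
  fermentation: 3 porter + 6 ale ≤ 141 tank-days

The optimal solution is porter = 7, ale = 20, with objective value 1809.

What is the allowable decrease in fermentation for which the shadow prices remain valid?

12.6

Binding constraints: hops, fermentation. The basis is B = [[1,5],[3,6]] with det -9.
Per unit decrease in fermentation, x* moves by d = (-0.5556, 0.1111).
The basis stays optimal until porter reaches 0; allowable decrease = 12.6 tank-days.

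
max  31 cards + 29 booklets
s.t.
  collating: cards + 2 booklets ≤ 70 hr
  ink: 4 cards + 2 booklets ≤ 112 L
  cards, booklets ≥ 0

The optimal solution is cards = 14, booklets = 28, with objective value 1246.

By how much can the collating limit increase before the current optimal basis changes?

Binding constraints: collating, ink. The basis is B = [[1,2],[4,2]] with det -6.
Per unit increase in collating, x* moves by d = (-0.3333, 0.6667).
The basis stays optimal until cards reaches 0; allowable increase = 42 hr.

42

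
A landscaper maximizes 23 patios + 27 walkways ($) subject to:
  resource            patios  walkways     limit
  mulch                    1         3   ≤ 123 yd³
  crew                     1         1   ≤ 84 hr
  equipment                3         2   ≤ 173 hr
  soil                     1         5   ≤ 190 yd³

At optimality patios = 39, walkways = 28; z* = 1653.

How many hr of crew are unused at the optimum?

17

crew used = 1·39 + 1·28 = 67; slack = 84 − 67 = 17.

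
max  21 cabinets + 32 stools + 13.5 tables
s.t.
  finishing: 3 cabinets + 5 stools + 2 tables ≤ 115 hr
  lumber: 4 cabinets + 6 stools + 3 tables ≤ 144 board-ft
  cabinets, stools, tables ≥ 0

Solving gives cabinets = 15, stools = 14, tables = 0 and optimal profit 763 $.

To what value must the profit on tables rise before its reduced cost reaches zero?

15.5

At the optimum: finishing uses 115 of 115 (binding); lumber uses 144 of 144 (binding).
The binding rows give the dual system: 3·y_finishing + 4·y_lumber = 21 and 5·y_finishing + 6·y_lumber = 32.
This yields shadow prices y_finishing = 1, y_lumber = 4.5.
tables enters the basis when its profit ≥ yᵀa₃ = 1·2 + 4.5·3 = 15.5.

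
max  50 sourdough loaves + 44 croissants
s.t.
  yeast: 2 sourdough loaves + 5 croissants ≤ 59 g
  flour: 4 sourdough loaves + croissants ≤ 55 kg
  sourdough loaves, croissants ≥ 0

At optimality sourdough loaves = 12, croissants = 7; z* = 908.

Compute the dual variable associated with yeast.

Check each constraint at x*: yeast 59/59 (tight); flour 55/55 (tight).
Dual feasibility on the basic columns requires 2·y_yeast + 4·y_flour = 50, 5·y_yeast + 1·y_flour = 44.
→ y_yeast = 7 and y_flour = 9.
Shadow price of yeast = 7.

7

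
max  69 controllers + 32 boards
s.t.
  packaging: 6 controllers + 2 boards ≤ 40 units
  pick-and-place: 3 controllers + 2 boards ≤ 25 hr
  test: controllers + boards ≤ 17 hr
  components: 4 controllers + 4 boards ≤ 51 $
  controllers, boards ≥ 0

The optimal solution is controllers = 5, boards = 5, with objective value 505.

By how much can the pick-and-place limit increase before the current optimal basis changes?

4.125

Binding constraints: packaging, pick-and-place. The basis is B = [[6,2],[3,2]] with det 6.
Per unit increase in pick-and-place, x* moves by d = (-0.3333, 1).
The basis stays optimal until components becomes binding; allowable increase = 4.125 hr.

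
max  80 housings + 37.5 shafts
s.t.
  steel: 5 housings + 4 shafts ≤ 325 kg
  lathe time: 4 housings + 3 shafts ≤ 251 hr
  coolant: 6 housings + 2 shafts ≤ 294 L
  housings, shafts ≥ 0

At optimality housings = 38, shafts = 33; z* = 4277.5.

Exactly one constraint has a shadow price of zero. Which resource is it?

steel

steel: 322/325 (slack 3)
lathe time: 251/251 (binding)
coolant: 294/294 (binding)
By complementary slackness, a constraint with positive slack has shadow price 0 → steel.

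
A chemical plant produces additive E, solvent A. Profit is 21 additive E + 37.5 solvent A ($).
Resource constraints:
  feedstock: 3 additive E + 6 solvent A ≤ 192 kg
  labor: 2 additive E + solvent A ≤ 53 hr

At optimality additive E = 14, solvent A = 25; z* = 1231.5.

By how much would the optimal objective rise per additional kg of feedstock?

6

Both feedstock and labor are binding at x*.
Dual feasibility on the basic columns requires 3·y_feedstock + 2·y_labor = 21, 6·y_feedstock + 1·y_labor = 37.5.
→ y_feedstock = 6 and y_labor = 1.5.
Shadow price of feedstock = 6.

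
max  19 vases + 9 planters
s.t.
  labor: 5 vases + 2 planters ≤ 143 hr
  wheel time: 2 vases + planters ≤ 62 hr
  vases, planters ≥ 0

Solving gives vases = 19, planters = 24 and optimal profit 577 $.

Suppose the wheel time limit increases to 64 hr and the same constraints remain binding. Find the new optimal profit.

Check each constraint at x*: labor 143/143 (tight); wheel time 62/62 (tight).
Dual feasibility on the basic columns requires 5·y_labor + 2·y_wheel time = 19, 2·y_labor + 1·y_wheel time = 9.
→ y_labor = 1 and y_wheel time = 7.
Δz = y_wheel time·Δb = 7 × (2) = 14, so new z* = 577 + 14 = 591.

591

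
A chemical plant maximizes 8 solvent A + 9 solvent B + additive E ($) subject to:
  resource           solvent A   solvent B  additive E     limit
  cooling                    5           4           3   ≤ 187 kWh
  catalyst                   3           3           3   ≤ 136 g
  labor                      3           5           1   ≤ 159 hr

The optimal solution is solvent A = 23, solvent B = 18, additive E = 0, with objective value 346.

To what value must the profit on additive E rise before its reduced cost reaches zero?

4

Check each constraint at x*: cooling 187/187 (tight); catalyst 123/136 (slack 13); labor 159/159 (tight).
Slack constraints have shadow price 0 (complementary slackness).
The binding rows give the dual system: 5·y_cooling + 3·y_labor = 8 and 4·y_cooling + 5·y_labor = 9.
Solving: y_cooling = 1, y_labor = 1.
additive E enters the basis when its profit ≥ yᵀa₃ = 1·3 + 1·1 = 4.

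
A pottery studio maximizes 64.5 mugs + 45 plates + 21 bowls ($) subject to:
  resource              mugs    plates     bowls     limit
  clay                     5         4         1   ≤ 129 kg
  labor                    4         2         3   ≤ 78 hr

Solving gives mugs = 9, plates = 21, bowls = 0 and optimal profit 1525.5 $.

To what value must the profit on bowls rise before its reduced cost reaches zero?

Check each constraint at x*: clay 129/129 (tight); labor 78/78 (tight).
The binding rows give the dual system: 5·y_clay + 4·y_labor = 64.5 and 4·y_clay + 2·y_labor = 45.
This yields shadow prices y_clay = 8.5, y_labor = 5.5.
bowls enters the basis when its profit ≥ yᵀa₃ = 8.5·1 + 5.5·3 = 25.

25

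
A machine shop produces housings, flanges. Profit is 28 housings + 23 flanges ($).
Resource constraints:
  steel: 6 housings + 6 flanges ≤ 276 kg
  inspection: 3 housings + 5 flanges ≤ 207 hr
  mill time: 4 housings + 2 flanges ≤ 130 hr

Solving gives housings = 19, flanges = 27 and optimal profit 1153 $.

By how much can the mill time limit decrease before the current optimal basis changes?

Binding constraints: steel, mill time. The basis is B = [[6,6],[4,2]] with det -12.
Per unit decrease in mill time, x* moves by d = (-0.5, 0.5).
The basis stays optimal until inspection becomes binding; allowable decrease = 15 hr.

15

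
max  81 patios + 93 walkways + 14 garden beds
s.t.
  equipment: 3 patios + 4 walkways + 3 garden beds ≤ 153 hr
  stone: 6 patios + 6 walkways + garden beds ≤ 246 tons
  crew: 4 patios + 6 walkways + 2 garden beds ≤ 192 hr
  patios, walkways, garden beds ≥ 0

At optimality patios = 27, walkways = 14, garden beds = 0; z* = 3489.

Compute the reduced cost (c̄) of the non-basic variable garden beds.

-7.5

Binding: stone and crew. Non-binding: equipment (16 unused).
Since equipment is not tight, its dual is 0.
From A_Bᵀ y = c: 6·y_stone + 4·y_crew = 81; 6·y_stone + 6·y_crew = 93.
→ y_stone = 9.5 and y_crew = 6.
Reduced cost of garden beds: c₃ − yᵀa₃ = 14 − (9.5·1 + 6·2) = 14 − 21.5 = -7.5.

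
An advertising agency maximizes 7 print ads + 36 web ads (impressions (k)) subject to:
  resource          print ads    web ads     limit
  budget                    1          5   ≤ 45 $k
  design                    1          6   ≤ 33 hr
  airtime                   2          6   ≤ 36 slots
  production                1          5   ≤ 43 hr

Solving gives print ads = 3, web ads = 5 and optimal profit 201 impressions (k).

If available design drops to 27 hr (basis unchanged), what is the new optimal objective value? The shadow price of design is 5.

Δb = -6, so new z* = 201 + (5)·(-6) = 201 − 30 = 171.

171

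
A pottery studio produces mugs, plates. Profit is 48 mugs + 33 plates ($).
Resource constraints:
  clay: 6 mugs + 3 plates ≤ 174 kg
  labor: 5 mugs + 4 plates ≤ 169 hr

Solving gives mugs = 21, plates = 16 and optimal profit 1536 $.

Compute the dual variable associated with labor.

6

Both clay and labor are binding at x*.
The binding rows give the dual system: 6·y_clay + 5·y_labor = 48 and 3·y_clay + 4·y_labor = 33.
→ y_clay = 3 and y_labor = 6.
Shadow price of labor = 6.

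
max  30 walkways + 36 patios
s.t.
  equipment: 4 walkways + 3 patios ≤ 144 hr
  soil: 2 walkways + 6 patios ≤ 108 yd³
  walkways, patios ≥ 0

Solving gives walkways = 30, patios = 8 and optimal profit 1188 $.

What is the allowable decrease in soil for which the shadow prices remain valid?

Binding constraints: equipment, soil. The basis is B = [[4,3],[2,6]] with det 18.
Per unit decrease in soil, x* moves by d = (0.1667, -0.2222).
The basis stays optimal until patios reaches 0; allowable decrease = 36 yd³.

36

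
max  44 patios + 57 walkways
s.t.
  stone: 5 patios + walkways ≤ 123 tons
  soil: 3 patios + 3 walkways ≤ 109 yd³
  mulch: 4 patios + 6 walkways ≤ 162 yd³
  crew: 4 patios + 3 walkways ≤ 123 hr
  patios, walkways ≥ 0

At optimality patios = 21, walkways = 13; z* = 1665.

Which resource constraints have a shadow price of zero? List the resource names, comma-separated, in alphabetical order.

stone: 118/123 (slack 5)
soil: 102/109 (slack 7)
mulch: 162/162 (binding)
crew: 123/123 (binding)
By complementary slackness, a constraint with positive slack has shadow price 0 → soil, stone.

soil, stone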